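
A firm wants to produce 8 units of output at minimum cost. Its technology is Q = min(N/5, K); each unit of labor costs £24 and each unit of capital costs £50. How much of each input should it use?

With a fixed-proportions technology, the cost-minimizing bundle uses no slack in either input: N/5 = K = Q.
So N = 5·8 = 40 and K = 8.

N* = 40, K* = 8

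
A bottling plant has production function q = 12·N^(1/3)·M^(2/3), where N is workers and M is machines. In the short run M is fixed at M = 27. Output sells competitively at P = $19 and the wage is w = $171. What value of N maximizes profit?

N* = 8

With M = 27, MP_N = (1/3)·12·N^(-2/3)·27^(2/3) = 36·N^(-2/3).
Profit maximization for a price taker requires P·MP_N = w: 19·36·N^(-2/3) = 171.
So N^(-2/3) = 0.25, which gives N = 8.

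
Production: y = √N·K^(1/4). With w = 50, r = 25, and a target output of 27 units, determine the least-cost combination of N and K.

N* = 81, K* = 81

Cost minimization requires the marginal rate of technical substitution to equal the input-price ratio: MP_N/MP_K = w/r.
Here MP_N/MP_K = (1/2)·(K/N)/(1/4) = 2·(K/N). Setting this equal to 50/25 = 2 gives K = N.
Substituting into y = 27: N^(1/2)·(N)^(1/4) = 27.
Solving, N = 81 and K = 81.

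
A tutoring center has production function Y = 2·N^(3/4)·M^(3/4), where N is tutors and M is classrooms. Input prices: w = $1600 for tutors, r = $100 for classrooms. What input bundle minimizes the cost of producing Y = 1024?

Cost minimization requires the marginal rate of technical substitution to equal the input-price ratio: MP_N/MP_M = w/r.
Here MP_N/MP_M = (3/4)·(M/N)/(3/4) = (M/N). Setting this equal to 1600/100 = 16 gives M = 16N.
Substituting into Y = 1024: 2·N^(3/4)·(16N)^(3/4) = 1024.
Solving, N = 16 and M = 256.

N* = 16, M* = 256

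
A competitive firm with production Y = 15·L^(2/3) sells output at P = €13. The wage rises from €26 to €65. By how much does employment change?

From P·MP_L = w with MP_L = 10·L^(-1/3), the labor demand is L(w) = (130/w)^(3).
At w = 26: L = 125. At w = 65: L = 8.
ΔL = 8 − 125 = -117.

ΔL = -117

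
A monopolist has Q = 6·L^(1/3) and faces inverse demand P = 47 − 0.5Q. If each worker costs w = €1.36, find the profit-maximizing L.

L* = 125

Marginal revenue from the inverse demand is MR = 47 − Q.
The marginal product is MP_L = 2·L^(-2/3).
A monopolist hires until marginal revenue product equals the wage: MR·MP_L = w.
At L, Q = 6·L^(1/3). Substituting and solving: (47 − 6·L^(1/3))·2·L^(-2/3) = 1.36 gives L = 125.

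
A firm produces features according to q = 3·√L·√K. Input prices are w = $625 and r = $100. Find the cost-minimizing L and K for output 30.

Cost minimization requires the marginal rate of technical substitution to equal the input-price ratio: MP_L/MP_K = w/r.
Here MP_L/MP_K = (1/2)·(K/L)/(1/2) = (K/L). Setting this equal to 625/100 = 6.25 gives K = 6.25L.
Substituting into q = 30: 3·L^(1/2)·(6.25L)^(1/2) = 30.
Solving, L = 4 and K = 25.

L* = 4, K* = 25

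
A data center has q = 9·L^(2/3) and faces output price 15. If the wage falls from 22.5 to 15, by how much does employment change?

From P·MP_L = w with MP_L = 6·L^(-1/3), the labor demand is L(w) = (90/w)^(3).
At w = 22.5: L = 64. At w = 15: L = 216.
ΔL = 216 − 64 = 152.

ΔL = 152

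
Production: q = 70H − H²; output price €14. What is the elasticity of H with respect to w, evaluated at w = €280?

ε = -0.4

From P·MP_H = w with MP_H = 70 − 2H, labor demand is H(w) = (70 − w/14)/2.
dH/dw = −1/(28) = -1/28.
At w = 280, H = 25, so ε = (dH/dw)·(w/H) = (-1/28)·(280/25) = -0.4.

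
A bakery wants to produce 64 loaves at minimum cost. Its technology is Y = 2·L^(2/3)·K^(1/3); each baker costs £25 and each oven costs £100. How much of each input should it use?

Cost minimization requires the marginal rate of technical substitution to equal the input-price ratio: MP_L/MP_K = w/r.
Here MP_L/MP_K = (2/3)·(K/L)/(1/3) = 2·(K/L). Setting this equal to 25/100 = 0.25 gives K = 0.125L.
Substituting into Y = 64: 2·L^(2/3)·(0.125L)^(1/3) = 64.
Solving, L = 64 and K = 8.

L* = 64, K* = 8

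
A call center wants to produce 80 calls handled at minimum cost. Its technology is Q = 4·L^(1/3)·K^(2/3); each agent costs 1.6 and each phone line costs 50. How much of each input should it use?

Cost minimization requires the marginal rate of technical substitution to equal the input-price ratio: MP_L/MP_K = w/r.
Here MP_L/MP_K = (1/3)·(K/L)/(2/3) = 0.5·(K/L). Setting this equal to 1.6/50 = 0.032 gives K = 0.064L.
Substituting into Q = 80: 4·L^(1/3)·(0.064L)^(2/3) = 80.
Solving, L = 125 and K = 8.

L* = 125, K* = 8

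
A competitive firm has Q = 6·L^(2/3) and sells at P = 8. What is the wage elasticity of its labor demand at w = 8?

MP_L = (2/3)·6·L^(-1/3), so P·MP_L = w gives 32·L^(-1/3) = w.
Solving, L(w) = (32/w)^(3). This is a constant-elasticity form: L ∝ w^(−3), so ε = −3.

ε = -3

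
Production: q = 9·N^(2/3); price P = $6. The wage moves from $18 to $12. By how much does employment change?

ΔN = 19

From P·MP_N = w with MP_N = 6·N^(-1/3), the labor demand is N(w) = (36/w)^(3).
At w = 18: N = 8. At w = 12: N = 27.
ΔN = 27 − 8 = 19.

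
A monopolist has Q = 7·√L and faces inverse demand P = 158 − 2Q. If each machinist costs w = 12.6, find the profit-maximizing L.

L* = 25

Marginal revenue from the inverse demand is MR = 158 − 4Q.
The marginal product is MP_L = 3.5·L^(-1/2).
A monopolist hires until marginal revenue product equals the wage: MR·MP_L = w.
At L, Q = 7·√L. Substituting and solving: (158 − 28·√L)·3.5·L^(-1/2) = 12.6 gives L = 25.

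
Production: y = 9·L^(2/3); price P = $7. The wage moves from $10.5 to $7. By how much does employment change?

ΔL = 152

From P·MP_L = w with MP_L = 6·L^(-1/3), the labor demand is L(w) = (42/w)^(3).
At w = 10.5: L = 64. At w = 7: L = 216.
ΔL = 216 − 64 = 152.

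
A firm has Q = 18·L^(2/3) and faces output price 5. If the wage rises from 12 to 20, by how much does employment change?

From P·MP_L = w with MP_L = 12·L^(-1/3), the labor demand is L(w) = (60/w)^(3).
At w = 12: L = 125. At w = 20: L = 27.
ΔL = 27 − 125 = -98.

ΔL = -98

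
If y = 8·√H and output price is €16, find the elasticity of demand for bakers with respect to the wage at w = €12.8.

ε = -2

MP_H = (1/2)·8·H^(-1/2), so P·MP_H = w gives 64·H^(-1/2) = w.
Solving, H(w) = (64/w)^(2). This is a constant-elasticity form: H ∝ w^(−2), so ε = −2.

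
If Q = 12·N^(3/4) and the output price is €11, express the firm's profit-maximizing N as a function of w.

MP_N = (3/4)·12·N^(-1/4) = 9·N^(-1/4).
Setting P·MP_N = w: 99·N^(-1/4) = w.
Solving for N: N^(-1/4) = w/99, so N = (99/w)^(4).

N(w) = (99/w)^(4)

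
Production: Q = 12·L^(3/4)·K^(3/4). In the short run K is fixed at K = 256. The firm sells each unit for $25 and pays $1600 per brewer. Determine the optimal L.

L* = 6561

With K = 256, MP_L = (3/4)·12·L^(-1/4)·256^(3/4) = 576·L^(-1/4).
Profit maximization for a price taker requires P·MP_L = w: 25·576·L^(-1/4) = 1600.
So L^(-1/4) = 1/9, which gives L = 6561.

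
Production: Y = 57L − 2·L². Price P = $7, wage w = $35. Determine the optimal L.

L* = 13

The marginal product of L is MP_L = 57 − 4L.
A price-taking firm hires until the value of the marginal product equals the wage: P·MP_L = w, so 7·(57 − 4L) = 35.
Then 57 − 4L = 5, giving L = 13.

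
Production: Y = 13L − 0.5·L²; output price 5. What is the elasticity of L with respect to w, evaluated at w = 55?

ε = -5.5

From P·MP_L = w with MP_L = 13 − L, labor demand is L(w) = 13 − w/5.
dL/dw = −1/(5) = -0.2.
At w = 55, L = 2, so ε = (dL/dw)·(w/L) = (-0.2)·(55/2) = -5.5.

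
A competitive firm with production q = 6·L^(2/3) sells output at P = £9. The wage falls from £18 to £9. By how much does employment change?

From P·MP_L = w with MP_L = 4·L^(-1/3), the labor demand is L(w) = (36/w)^(3).
At w = 18: L = 8. At w = 9: L = 64.
ΔL = 64 − 8 = 56.

ΔL = 56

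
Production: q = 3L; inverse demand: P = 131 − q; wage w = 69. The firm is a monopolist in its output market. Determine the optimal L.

Marginal revenue from the inverse demand is MR = 131 − 2q.
The marginal product is MP_L = 3.
A monopolist hires until marginal revenue product equals the wage: MR·MP_L = w.
(131 − 6L)·3 = 69, so L = 18.

L* = 18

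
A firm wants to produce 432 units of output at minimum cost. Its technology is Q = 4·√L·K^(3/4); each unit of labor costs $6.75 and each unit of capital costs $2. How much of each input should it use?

Cost minimization requires the marginal rate of technical substitution to equal the input-price ratio: MP_L/MP_K = w/r.
Here MP_L/MP_K = (1/2)·(K/L)/(3/4) = (2/3)·(K/L). Setting this equal to 6.75/2 = 3.375 gives K = 5.0625L.
Substituting into Q = 432: 4·L^(1/2)·(5.0625L)^(3/4) = 432.
Solving, L = 16 and K = 81.

L* = 16, K* = 81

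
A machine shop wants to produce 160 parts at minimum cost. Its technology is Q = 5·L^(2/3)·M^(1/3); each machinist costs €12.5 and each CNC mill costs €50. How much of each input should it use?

Cost minimization requires the marginal rate of technical substitution to equal the input-price ratio: MP_L/MP_M = w/r.
Here MP_L/MP_M = (2/3)·(M/L)/(1/3) = 2·(M/L). Setting this equal to 12.5/50 = 0.25 gives M = 0.125L.
Substituting into Q = 160: 5·L^(2/3)·(0.125L)^(1/3) = 160.
Solving, L = 64 and M = 8.

L* = 64, M* = 8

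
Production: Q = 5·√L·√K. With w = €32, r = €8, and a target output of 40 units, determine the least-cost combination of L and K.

Cost minimization requires the marginal rate of technical substitution to equal the input-price ratio: MP_L/MP_K = w/r.
Here MP_L/MP_K = (1/2)·(K/L)/(1/2) = (K/L). Setting this equal to 32/8 = 4 gives K = 4L.
Substituting into Q = 40: 5·L^(1/2)·(4L)^(1/2) = 40.
Solving, L = 4 and K = 16.

L* = 4, K* = 16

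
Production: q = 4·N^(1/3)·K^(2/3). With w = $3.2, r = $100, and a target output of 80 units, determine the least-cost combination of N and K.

N* = 125, K* = 8

Cost minimization requires the marginal rate of technical substitution to equal the input-price ratio: MP_N/MP_K = w/r.
Here MP_N/MP_K = (1/3)·(K/N)/(2/3) = 0.5·(K/N). Setting this equal to 3.2/100 = 0.032 gives K = 0.064N.
Substituting into q = 80: 4·N^(1/3)·(0.064N)^(2/3) = 80.
Solving, N = 125 and K = 8.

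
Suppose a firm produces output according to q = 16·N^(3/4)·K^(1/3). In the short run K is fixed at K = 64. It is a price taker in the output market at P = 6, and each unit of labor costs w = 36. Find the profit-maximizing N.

With K = 64, MP_N = (3/4)·16·N^(-1/4)·64^(1/3) = 48·N^(-1/4).
Profit maximization for a price taker requires P·MP_N = w: 6·48·N^(-1/4) = 36.
So N^(-1/4) = 0.125, which gives N = 4096.

N* = 4096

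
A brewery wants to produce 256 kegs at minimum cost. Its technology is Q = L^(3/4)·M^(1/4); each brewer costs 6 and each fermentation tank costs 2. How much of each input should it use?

L* = 256, M* = 256

Cost minimization requires the marginal rate of technical substitution to equal the input-price ratio: MP_L/MP_M = w/r.
Here MP_L/MP_M = (3/4)·(M/L)/(1/4) = 3·(M/L). Setting this equal to 6/2 = 3 gives M = L.
Substituting into Q = 256: L^(3/4)·(L)^(1/4) = 256.
Solving, L = 256 and M = 256.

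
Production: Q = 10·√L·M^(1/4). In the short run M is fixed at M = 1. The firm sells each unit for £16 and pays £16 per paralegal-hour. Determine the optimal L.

L* = 25

With M = 1, MP_L = (1/2)·10·L^(-1/2)·1^(1/4) = 5·L^(-1/2).
Profit maximization for a price taker requires P·MP_L = w: 16·5·L^(-1/2) = 16.
So L^(-1/2) = 0.2, which gives L = 25.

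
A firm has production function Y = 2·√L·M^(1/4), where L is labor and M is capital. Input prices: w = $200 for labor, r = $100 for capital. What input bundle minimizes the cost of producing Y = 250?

L* = 625, M* = 625

Cost minimization requires the marginal rate of technical substitution to equal the input-price ratio: MP_L/MP_M = w/r.
Here MP_L/MP_M = (1/2)·(M/L)/(1/4) = 2·(M/L). Setting this equal to 200/100 = 2 gives M = L.
Substituting into Y = 250: 2·L^(1/2)·(L)^(1/4) = 250.
Solving, L = 625 and M = 625.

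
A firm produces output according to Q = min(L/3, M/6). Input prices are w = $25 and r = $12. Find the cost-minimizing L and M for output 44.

With a fixed-proportions technology, the cost-minimizing bundle uses no slack in either input: L/3 = M/6 = Q.
So L = 3·44 = 132 and M = 6·44 = 264.

L* = 132, M* = 264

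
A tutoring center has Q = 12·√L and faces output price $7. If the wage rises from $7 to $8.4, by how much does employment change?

From P·MP_L = w with MP_L = 6·L^(-1/2), the labor demand is L(w) = (42/w)^(2).
At w = 7: L = 36. At w = 8.4: L = 25.
ΔL = 25 − 36 = -11.

ΔL = -11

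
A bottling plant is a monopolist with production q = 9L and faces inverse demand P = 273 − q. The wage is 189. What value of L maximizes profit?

Marginal revenue from the inverse demand is MR = 273 − 2q.
The marginal product is MP_L = 9.
A monopolist hires until marginal revenue product equals the wage: MR·MP_L = w.
(273 − 18L)·9 = 189, so L = 14.

L* = 14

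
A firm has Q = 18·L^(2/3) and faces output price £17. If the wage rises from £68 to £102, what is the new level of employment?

L* = 8

From P·MP_L = w with MP_L = 12·L^(-1/3), the labor demand is L(w) = (204/w)^(3).
At w = 68: L = 27. At w = 102: L = 8.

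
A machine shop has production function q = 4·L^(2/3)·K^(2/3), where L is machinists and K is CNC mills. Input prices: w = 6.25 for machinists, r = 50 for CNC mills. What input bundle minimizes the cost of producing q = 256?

Cost minimization requires the marginal rate of technical substitution to equal the input-price ratio: MP_L/MP_K = w/r.
Here MP_L/MP_K = (2/3)·(K/L)/(2/3) = (K/L). Setting this equal to 6.25/50 = 0.125 gives K = 0.125L.
Substituting into q = 256: 4·L^(2/3)·(0.125L)^(2/3) = 256.
Solving, L = 64 and K = 8.

L* = 64, K* = 8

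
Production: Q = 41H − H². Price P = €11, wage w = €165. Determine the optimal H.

The marginal product of H is MP_H = 41 − 2H.
A price-taking firm hires until the value of the marginal product equals the wage: P·MP_H = w, so 11·(41 − 2H) = 165.
Then 41 − 2H = 15, giving H = 13.

H* = 13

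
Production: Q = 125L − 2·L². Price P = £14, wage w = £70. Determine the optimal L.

The marginal product of L is MP_L = 125 − 4L.
A price-taking firm hires until the value of the marginal product equals the wage: P·MP_L = w, so 14·(125 − 4L) = 70.
Then 125 − 4L = 5, giving L = 30.

L* = 30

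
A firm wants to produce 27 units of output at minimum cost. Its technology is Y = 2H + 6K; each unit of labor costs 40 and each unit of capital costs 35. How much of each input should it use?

H* = 0, K* = 4.5

The inputs are perfect substitutes, so the firm uses whichever has the lower cost per unit of output.
Cost per unit of output via H is w/2 = 20; via K it is r/6 = 35/6. K is cheaper.
Producing Y = 27 with K alone: H = 0, K = 4.5.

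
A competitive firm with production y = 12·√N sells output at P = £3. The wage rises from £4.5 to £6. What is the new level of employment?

N* = 9

From P·MP_N = w with MP_N = 6·N^(-1/2), the labor demand is N(w) = (18/w)^(2).
At w = 4.5: N = 16. At w = 6: N = 9.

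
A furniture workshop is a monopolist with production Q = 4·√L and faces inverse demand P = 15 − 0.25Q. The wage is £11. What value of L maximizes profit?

Marginal revenue from the inverse demand is MR = 15 − 0.5Q.
The marginal product is MP_L = 2·L^(-1/2).
A monopolist hires until marginal revenue product equals the wage: MR·MP_L = w.
At L, Q = 4·√L. Substituting and solving: (15 − 2·√L)·2·L^(-1/2) = 11 gives L = 4.

L* = 4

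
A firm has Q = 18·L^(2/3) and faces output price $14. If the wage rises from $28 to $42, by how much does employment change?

ΔL = -152

From P·MP_L = w with MP_L = 12·L^(-1/3), the labor demand is L(w) = (168/w)^(3).
At w = 28: L = 216. At w = 42: L = 64.
ΔL = 64 − 216 = -152.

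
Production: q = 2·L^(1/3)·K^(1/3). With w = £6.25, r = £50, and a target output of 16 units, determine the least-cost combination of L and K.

Cost minimization requires the marginal rate of technical substitution to equal the input-price ratio: MP_L/MP_K = w/r.
Here MP_L/MP_K = (1/3)·(K/L)/(1/3) = (K/L). Setting this equal to 6.25/50 = 0.125 gives K = 0.125L.
Substituting into q = 16: 2·L^(1/3)·(0.125L)^(1/3) = 16.
Solving, L = 64 and K = 8.

L* = 64, K* = 8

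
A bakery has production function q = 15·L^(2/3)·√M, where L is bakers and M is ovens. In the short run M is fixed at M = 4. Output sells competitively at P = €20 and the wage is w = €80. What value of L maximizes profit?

L* = 125

With M = 4, MP_L = (2/3)·15·L^(-1/3)·4^(1/2) = 20·L^(-1/3).
Profit maximization for a price taker requires P·MP_L = w: 20·20·L^(-1/3) = 80.
So L^(-1/3) = 0.2, which gives L = 125.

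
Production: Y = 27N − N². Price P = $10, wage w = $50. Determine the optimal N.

N* = 11

The marginal product of N is MP_N = 27 − 2N.
A price-taking firm hires until the value of the marginal product equals the wage: P·MP_N = w, so 10·(27 − 2N) = 50.
Then 27 − 2N = 5, giving N = 11.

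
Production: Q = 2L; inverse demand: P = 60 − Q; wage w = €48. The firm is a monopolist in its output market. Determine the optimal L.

Marginal revenue from the inverse demand is MR = 60 − 2Q.
The marginal product is MP_L = 2.
A monopolist hires until marginal revenue product equals the wage: MR·MP_L = w.
(60 − 4L)·2 = 48, so L = 9.

L* = 9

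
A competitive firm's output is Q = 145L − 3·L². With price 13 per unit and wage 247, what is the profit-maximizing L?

L* = 21

The marginal product of L is MP_L = 145 − 6L.
A price-taking firm hires until the value of the marginal product equals the wage: P·MP_L = w, so 13·(145 − 6L) = 247.
Then 145 − 6L = 19, giving L = 21.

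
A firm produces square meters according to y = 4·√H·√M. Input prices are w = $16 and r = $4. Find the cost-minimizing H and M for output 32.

H* = 4, M* = 16

Cost minimization requires the marginal rate of technical substitution to equal the input-price ratio: MP_H/MP_M = w/r.
Here MP_H/MP_M = (1/2)·(M/H)/(1/2) = (M/H). Setting this equal to 16/4 = 4 gives M = 4H.
Substituting into y = 32: 4·H^(1/2)·(4H)^(1/2) = 32.
Solving, H = 4 and M = 16.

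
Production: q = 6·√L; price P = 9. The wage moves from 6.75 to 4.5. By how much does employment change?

ΔL = 20

From P·MP_L = w with MP_L = 3·L^(-1/2), the labor demand is L(w) = (27/w)^(2).
At w = 6.75: L = 16. At w = 4.5: L = 36.
ΔL = 36 − 16 = 20.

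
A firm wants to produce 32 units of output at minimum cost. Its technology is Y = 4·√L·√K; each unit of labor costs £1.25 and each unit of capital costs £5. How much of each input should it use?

Cost minimization requires the marginal rate of technical substitution to equal the input-price ratio: MP_L/MP_K = w/r.
Here MP_L/MP_K = (1/2)·(K/L)/(1/2) = (K/L). Setting this equal to 1.25/5 = 0.25 gives K = 0.25L.
Substituting into Y = 32: 4·L^(1/2)·(0.25L)^(1/2) = 32.
Solving, L = 16 and K = 4.

L* = 16, K* = 4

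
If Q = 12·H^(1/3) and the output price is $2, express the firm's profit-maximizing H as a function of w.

H(w) = (8/w)^(3/2)

MP_H = (1/3)·12·H^(-2/3) = 4·H^(-2/3).
Setting P·MP_H = w: 8·H^(-2/3) = w.
Solving for H: H^(-2/3) = w/8, so H = (8/w)^(3/2).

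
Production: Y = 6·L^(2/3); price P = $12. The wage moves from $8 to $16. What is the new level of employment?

L* = 27

From P·MP_L = w with MP_L = 4·L^(-1/3), the labor demand is L(w) = (48/w)^(3).
At w = 8: L = 216. At w = 16: L = 27.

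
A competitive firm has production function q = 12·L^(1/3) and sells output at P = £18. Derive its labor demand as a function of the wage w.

L(w) = (72/w)^(3/2)

MP_L = (1/3)·12·L^(-2/3) = 4·L^(-2/3).
Setting P·MP_L = w: 72·L^(-2/3) = w.
Solving for L: L^(-2/3) = w/72, so L = (72/w)^(3/2).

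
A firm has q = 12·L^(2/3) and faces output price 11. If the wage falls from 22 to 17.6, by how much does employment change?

From P·MP_L = w with MP_L = 8·L^(-1/3), the labor demand is L(w) = (88/w)^(3).
At w = 22: L = 64. At w = 17.6: L = 125.
ΔL = 125 − 64 = 61.

ΔL = 61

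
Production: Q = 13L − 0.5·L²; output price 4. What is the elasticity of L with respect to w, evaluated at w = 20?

From P·MP_L = w with MP_L = 13 − L, labor demand is L(w) = 13 − w/4.
dL/dw = −1/(4) = -0.25.
At w = 20, L = 8, so ε = (dL/dw)·(w/L) = (-0.25)·(20/8) = -0.625.

ε = -0.625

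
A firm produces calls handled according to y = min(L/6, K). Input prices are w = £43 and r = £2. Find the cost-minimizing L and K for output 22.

With a fixed-proportions technology, the cost-minimizing bundle uses no slack in either input: L/6 = K = y.
So L = 6·22 = 132 and K = 22.

L* = 132, K* = 22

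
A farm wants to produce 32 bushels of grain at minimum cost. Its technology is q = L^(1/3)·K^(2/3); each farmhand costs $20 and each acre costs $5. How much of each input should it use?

Cost minimization requires the marginal rate of technical substitution to equal the input-price ratio: MP_L/MP_K = w/r.
Here MP_L/MP_K = (1/3)·(K/L)/(2/3) = 0.5·(K/L). Setting this equal to 20/5 = 4 gives K = 8L.
Substituting into q = 32: L^(1/3)·(8L)^(2/3) = 32.
Solving, L = 8 and K = 64.

L* = 8, K* = 64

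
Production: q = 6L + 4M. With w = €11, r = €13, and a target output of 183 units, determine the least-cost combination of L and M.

L* = 30.5, M* = 0

The inputs are perfect substitutes, so the firm uses whichever has the lower cost per unit of output.
Cost per unit of output via L is w/6 = 11/6; via M it is r/4 = 3.25. L is cheaper.
Producing q = 183 with L alone: L = 30.5, M = 0.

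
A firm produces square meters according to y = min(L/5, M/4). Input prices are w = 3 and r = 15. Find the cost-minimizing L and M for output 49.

L* = 245, M* = 196

With a fixed-proportions technology, the cost-minimizing bundle uses no slack in either input: L/5 = M/4 = y.
So L = 5·49 = 245 and M = 4·49 = 196.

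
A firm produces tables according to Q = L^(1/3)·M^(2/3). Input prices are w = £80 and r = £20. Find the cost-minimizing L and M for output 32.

L* = 8, M* = 64

Cost minimization requires the marginal rate of technical substitution to equal the input-price ratio: MP_L/MP_M = w/r.
Here MP_L/MP_M = (1/3)·(M/L)/(2/3) = 0.5·(M/L). Setting this equal to 80/20 = 4 gives M = 8L.
Substituting into Q = 32: L^(1/3)·(8L)^(2/3) = 32.
Solving, L = 8 and M = 64.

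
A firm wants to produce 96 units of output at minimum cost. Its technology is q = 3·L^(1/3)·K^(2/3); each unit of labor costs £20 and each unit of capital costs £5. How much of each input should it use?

Cost minimization requires the marginal rate of technical substitution to equal the input-price ratio: MP_L/MP_K = w/r.
Here MP_L/MP_K = (1/3)·(K/L)/(2/3) = 0.5·(K/L). Setting this equal to 20/5 = 4 gives K = 8L.
Substituting into q = 96: 3·L^(1/3)·(8L)^(2/3) = 96.
Solving, L = 8 and K = 64.

L* = 8, K* = 64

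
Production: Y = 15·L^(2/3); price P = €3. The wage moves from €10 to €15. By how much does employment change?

ΔL = -19

From P·MP_L = w with MP_L = 10·L^(-1/3), the labor demand is L(w) = (30/w)^(3).
At w = 10: L = 27. At w = 15: L = 8.
ΔL = 8 − 27 = -19.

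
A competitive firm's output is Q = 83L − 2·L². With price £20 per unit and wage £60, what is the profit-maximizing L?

L* = 20

The marginal product of L is MP_L = 83 − 4L.
A price-taking firm hires until the value of the marginal product equals the wage: P·MP_L = w, so 20·(83 − 4L) = 60.
Then 83 − 4L = 3, giving L = 20.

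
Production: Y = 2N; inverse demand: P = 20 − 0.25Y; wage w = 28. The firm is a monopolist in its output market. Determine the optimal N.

Marginal revenue from the inverse demand is MR = 20 − 0.5Y.
The marginal product is MP_N = 2.
A monopolist hires until marginal revenue product equals the wage: MR·MP_N = w.
(20 − N)·2 = 28, so N = 6.

N* = 6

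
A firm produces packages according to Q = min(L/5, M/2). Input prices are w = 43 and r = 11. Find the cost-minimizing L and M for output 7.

With a fixed-proportions technology, the cost-minimizing bundle uses no slack in either input: L/5 = M/2 = Q.
So L = 5·7 = 35 and M = 2·7 = 14.

L* = 35, M* = 14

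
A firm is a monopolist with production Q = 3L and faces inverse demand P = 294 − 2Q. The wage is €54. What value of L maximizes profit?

L* = 23

Marginal revenue from the inverse demand is MR = 294 − 4Q.
The marginal product is MP_L = 3.
A monopolist hires until marginal revenue product equals the wage: MR·MP_L = w.
(294 − 12L)·3 = 54, so L = 23.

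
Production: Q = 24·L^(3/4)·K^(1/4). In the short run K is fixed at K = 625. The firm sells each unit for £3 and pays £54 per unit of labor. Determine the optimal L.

With K = 625, MP_L = (3/4)·24·L^(-1/4)·625^(1/4) = 90·L^(-1/4).
Profit maximization for a price taker requires P·MP_L = w: 3·90·L^(-1/4) = 54.
So L^(-1/4) = 0.2, which gives L = 625.

L* = 625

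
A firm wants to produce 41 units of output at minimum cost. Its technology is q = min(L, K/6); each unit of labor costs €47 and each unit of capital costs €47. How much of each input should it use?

With a fixed-proportions technology, the cost-minimizing bundle uses no slack in either input: L = K/6 = q.
So L = 41 and K = 6·41 = 246.

L* = 41, K* = 246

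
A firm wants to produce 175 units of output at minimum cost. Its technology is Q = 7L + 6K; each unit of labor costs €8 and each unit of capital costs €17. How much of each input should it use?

L* = 25, K* = 0

The inputs are perfect substitutes, so the firm uses whichever has the lower cost per unit of output.
Cost per unit of output via L is w/7 = 8/7; via K it is r/6 = 17/6. L is cheaper.
Producing Q = 175 with L alone: L = 25, K = 0.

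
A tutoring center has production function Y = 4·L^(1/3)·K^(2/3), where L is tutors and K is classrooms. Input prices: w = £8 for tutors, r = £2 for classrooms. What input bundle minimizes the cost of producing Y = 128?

L* = 8, K* = 64

Cost minimization requires the marginal rate of technical substitution to equal the input-price ratio: MP_L/MP_K = w/r.
Here MP_L/MP_K = (1/3)·(K/L)/(2/3) = 0.5·(K/L). Setting this equal to 8/2 = 4 gives K = 8L.
Substituting into Y = 128: 4·L^(1/3)·(8L)^(2/3) = 128.
Solving, L = 8 and K = 64.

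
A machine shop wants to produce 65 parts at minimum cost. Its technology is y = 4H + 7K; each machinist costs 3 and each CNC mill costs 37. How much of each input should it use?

The inputs are perfect substitutes, so the firm uses whichever has the lower cost per unit of output.
Cost per unit of output via H is w/4 = 0.75; via K it is r/7 = 37/7. H is cheaper.
Producing y = 65 with H alone: H = 16.25, K = 0.

H* = 16.25, K* = 0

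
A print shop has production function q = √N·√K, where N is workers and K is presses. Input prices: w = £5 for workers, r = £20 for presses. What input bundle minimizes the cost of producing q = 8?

Cost minimization requires the marginal rate of technical substitution to equal the input-price ratio: MP_N/MP_K = w/r.
Here MP_N/MP_K = (1/2)·(K/N)/(1/2) = (K/N). Setting this equal to 5/20 = 0.25 gives K = 0.25N.
Substituting into q = 8: N^(1/2)·(0.25N)^(1/2) = 8.
Solving, N = 16 and K = 4.

N* = 16, K* = 4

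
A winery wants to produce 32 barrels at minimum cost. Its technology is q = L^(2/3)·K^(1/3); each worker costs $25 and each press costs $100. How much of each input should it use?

Cost minimization requires the marginal rate of technical substitution to equal the input-price ratio: MP_L/MP_K = w/r.
Here MP_L/MP_K = (2/3)·(K/L)/(1/3) = 2·(K/L). Setting this equal to 25/100 = 0.25 gives K = 0.125L.
Substituting into q = 32: L^(2/3)·(0.125L)^(1/3) = 32.
Solving, L = 64 and K = 8.

L* = 64, K* = 8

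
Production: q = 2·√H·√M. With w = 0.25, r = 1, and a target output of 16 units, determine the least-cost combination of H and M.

Cost minimization requires the marginal rate of technical substitution to equal the input-price ratio: MP_H/MP_M = w/r.
Here MP_H/MP_M = (1/2)·(M/H)/(1/2) = (M/H). Setting this equal to 0.25/1 = 0.25 gives M = 0.25H.
Substituting into q = 16: 2·H^(1/2)·(0.25H)^(1/2) = 16.
Solving, H = 16 and M = 4.

H* = 16, M* = 4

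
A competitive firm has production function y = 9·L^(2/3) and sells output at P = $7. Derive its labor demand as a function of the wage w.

MP_L = (2/3)·9·L^(-1/3) = 6·L^(-1/3).
Setting P·MP_L = w: 42·L^(-1/3) = w.
Solving for L: L^(-1/3) = w/42, so L = (42/w)^(3).

L(w) = 74088/w³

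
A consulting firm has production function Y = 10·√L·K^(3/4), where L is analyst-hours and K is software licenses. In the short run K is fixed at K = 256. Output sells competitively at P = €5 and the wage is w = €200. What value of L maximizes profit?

With K = 256, MP_L = (1/2)·10·L^(-1/2)·256^(3/4) = 320·L^(-1/2).
Profit maximization for a price taker requires P·MP_L = w: 5·320·L^(-1/2) = 200.
So L^(-1/2) = 0.125, which gives L = 64.

L* = 64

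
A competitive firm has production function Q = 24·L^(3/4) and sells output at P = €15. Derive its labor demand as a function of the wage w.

MP_L = (3/4)·24·L^(-1/4) = 18·L^(-1/4).
Setting P·MP_L = w: 270·L^(-1/4) = w.
Solving for L: L^(-1/4) = w/270, so L = (270/w)^(4).

L(w) = (270/w)^(4)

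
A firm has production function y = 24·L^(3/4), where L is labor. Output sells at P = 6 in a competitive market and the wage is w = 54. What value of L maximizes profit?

MP_L = (3/4)·24·L^(-1/4) = 18·L^(-1/4).
Profit maximization for a price taker requires P·MP_L = w: 6·18·L^(-1/4) = 54.
So L^(-1/4) = 0.5, which gives L = 16.

L* = 16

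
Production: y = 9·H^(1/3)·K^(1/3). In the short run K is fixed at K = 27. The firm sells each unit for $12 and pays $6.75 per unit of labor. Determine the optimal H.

With K = 27, MP_H = (1/3)·9·H^(-2/3)·27^(1/3) = 9·H^(-2/3).
Profit maximization for a price taker requires P·MP_H = w: 12·9·H^(-2/3) = 6.75.
So H^(-2/3) = 0.0625, which gives H = 64.

H* = 64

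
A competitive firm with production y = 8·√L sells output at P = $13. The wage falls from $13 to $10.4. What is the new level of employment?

L* = 25

From P·MP_L = w with MP_L = 4·L^(-1/2), the labor demand is L(w) = (52/w)^(2).
At w = 13: L = 16. At w = 10.4: L = 25.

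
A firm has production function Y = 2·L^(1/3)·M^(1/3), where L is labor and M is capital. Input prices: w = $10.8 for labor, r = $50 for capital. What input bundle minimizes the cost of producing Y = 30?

L* = 125, M* = 27

Cost minimization requires the marginal rate of technical substitution to equal the input-price ratio: MP_L/MP_M = w/r.
Here MP_L/MP_M = (1/3)·(M/L)/(1/3) = (M/L). Setting this equal to 10.8/50 = 0.216 gives M = 0.216L.
Substituting into Y = 30: 2·L^(1/3)·(0.216L)^(1/3) = 30.
Solving, L = 125 and M = 27.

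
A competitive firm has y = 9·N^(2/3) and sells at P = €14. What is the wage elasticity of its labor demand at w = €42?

ε = -3

MP_N = (2/3)·9·N^(-1/3), so P·MP_N = w gives 84·N^(-1/3) = w.
Solving, N(w) = (84/w)^(3). This is a constant-elasticity form: N ∝ w^(−3), so ε = −3.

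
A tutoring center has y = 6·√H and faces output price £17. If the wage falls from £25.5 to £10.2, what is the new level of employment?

H* = 25

From P·MP_H = w with MP_H = 3·H^(-1/2), the labor demand is H(w) = (51/w)^(2).
At w = 25.5: H = 4. At w = 10.2: H = 25.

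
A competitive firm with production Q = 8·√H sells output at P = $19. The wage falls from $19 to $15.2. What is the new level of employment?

From P·MP_H = w with MP_H = 4·H^(-1/2), the labor demand is H(w) = (76/w)^(2).
At w = 19: H = 16. At w = 15.2: H = 25.

H* = 25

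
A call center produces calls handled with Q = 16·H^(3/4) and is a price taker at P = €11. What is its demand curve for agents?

H(w) = (132/w)^(4)

MP_H = (3/4)·16·H^(-1/4) = 12·H^(-1/4).
Setting P·MP_H = w: 132·H^(-1/4) = w.
Solving for H: H^(-1/4) = w/132, so H = (132/w)^(4).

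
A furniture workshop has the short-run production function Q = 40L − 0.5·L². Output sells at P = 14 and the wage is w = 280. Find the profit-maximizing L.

The marginal product of L is MP_L = 40 − L.
A price-taking firm hires until the value of the marginal product equals the wage: P·MP_L = w, so 14·(40 − L) = 280.
Then 40 − L = 20, giving L = 20.

L* = 20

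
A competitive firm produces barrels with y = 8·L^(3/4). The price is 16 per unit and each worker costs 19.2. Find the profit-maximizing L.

L* = 625

MP_L = (3/4)·8·L^(-1/4) = 6·L^(-1/4).
Profit maximization for a price taker requires P·MP_L = w: 16·6·L^(-1/4) = 19.2.
So L^(-1/4) = 0.2, which gives L = 625.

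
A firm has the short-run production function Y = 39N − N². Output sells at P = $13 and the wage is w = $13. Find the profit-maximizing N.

The marginal product of N is MP_N = 39 − 2N.
A price-taking firm hires until the value of the marginal product equals the wage: P·MP_N = w, so 13·(39 − 2N) = 13.
Then 39 − 2N = 1, giving N = 19.

N* = 19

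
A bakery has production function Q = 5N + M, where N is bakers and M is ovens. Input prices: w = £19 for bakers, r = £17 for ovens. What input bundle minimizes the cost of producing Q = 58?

The inputs are perfect substitutes, so the firm uses whichever has the lower cost per unit of output.
Cost per unit of output via N is 3.8; via M it is 17. N is cheaper.
Producing Q = 58 with N alone: N = 11.6, M = 0.

N* = 11.6, M* = 0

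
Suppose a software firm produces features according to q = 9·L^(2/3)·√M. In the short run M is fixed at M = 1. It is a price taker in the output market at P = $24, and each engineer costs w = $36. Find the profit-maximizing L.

With M = 1, MP_L = (2/3)·9·L^(-1/3)·1^(1/2) = 6·L^(-1/3).
Profit maximization for a price taker requires P·MP_L = w: 24·6·L^(-1/3) = 36.
So L^(-1/3) = 0.25, which gives L = 64.

L* = 64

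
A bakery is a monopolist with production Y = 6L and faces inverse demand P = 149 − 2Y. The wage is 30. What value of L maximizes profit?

Marginal revenue from the inverse demand is MR = 149 − 4Y.
The marginal product is MP_L = 6.
A monopolist hires until marginal revenue product equals the wage: MR·MP_L = w.
(149 − 24L)·6 = 30, so L = 6.

L* = 6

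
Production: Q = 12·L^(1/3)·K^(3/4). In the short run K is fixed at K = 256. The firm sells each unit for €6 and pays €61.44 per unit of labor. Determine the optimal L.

With K = 256, MP_L = (1/3)·12·L^(-2/3)·256^(3/4) = 256·L^(-2/3).
Profit maximization for a price taker requires P·MP_L = w: 6·256·L^(-2/3) = 61.44.
So L^(-2/3) = 0.04, which gives L = 125.

L* = 125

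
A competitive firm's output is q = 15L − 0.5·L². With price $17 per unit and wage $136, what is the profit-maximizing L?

L* = 7

The marginal product of L is MP_L = 15 − L.
A price-taking firm hires until the value of the marginal product equals the wage: P·MP_L = w, so 17·(15 − L) = 136.
Then 15 − L = 8, giving L = 7.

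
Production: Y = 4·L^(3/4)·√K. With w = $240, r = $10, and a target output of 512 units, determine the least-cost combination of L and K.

L* = 16, K* = 256

Cost minimization requires the marginal rate of technical substitution to equal the input-price ratio: MP_L/MP_K = w/r.
Here MP_L/MP_K = (3/4)·(K/L)/(1/2) = 1.5·(K/L). Setting this equal to 240/10 = 24 gives K = 16L.
Substituting into Y = 512: 4·L^(3/4)·(16L)^(1/2) = 512.
Solving, L = 16 and K = 256.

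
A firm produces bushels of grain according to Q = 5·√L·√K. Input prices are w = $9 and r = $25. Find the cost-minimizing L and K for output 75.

L* = 25, K* = 9

Cost minimization requires the marginal rate of technical substitution to equal the input-price ratio: MP_L/MP_K = w/r.
Here MP_L/MP_K = (1/2)·(K/L)/(1/2) = (K/L). Setting this equal to 9/25 = 0.36 gives K = 0.36L.
Substituting into Q = 75: 5·L^(1/2)·(0.36L)^(1/2) = 75.
Solving, L = 25 and K = 9.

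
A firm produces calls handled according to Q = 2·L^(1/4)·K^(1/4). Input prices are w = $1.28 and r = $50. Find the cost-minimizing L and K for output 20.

L* = 625, K* = 16

Cost minimization requires the marginal rate of technical substitution to equal the input-price ratio: MP_L/MP_K = w/r.
Here MP_L/MP_K = (1/4)·(K/L)/(1/4) = (K/L). Setting this equal to 1.28/50 = 0.0256 gives K = 0.0256L.
Substituting into Q = 20: 2·L^(1/4)·(0.0256L)^(1/4) = 20.
Solving, L = 625 and K = 16.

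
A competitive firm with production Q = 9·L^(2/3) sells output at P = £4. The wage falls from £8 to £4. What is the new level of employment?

From P·MP_L = w with MP_L = 6·L^(-1/3), the labor demand is L(w) = (24/w)^(3).
At w = 8: L = 27. At w = 4: L = 216.

L* = 216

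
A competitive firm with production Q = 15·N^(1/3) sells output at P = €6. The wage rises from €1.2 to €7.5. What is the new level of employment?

N* = 8

From P·MP_N = w with MP_N = 5·N^(-2/3), the labor demand is N(w) = (30/w)^(3/2).
At w = 1.2: N = 125. At w = 7.5: N = 8.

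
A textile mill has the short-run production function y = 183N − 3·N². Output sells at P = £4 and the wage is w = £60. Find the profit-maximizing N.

The marginal product of N is MP_N = 183 − 6N.
A price-taking firm hires until the value of the marginal product equals the wage: P·MP_N = w, so 4·(183 − 6N) = 60.
Then 183 − 6N = 15, giving N = 28.

N* = 28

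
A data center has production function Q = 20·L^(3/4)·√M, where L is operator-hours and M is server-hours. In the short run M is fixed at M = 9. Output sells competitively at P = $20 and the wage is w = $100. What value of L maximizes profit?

L* = 6561

With M = 9, MP_L = (3/4)·20·L^(-1/4)·9^(1/2) = 45·L^(-1/4).
Profit maximization for a price taker requires P·MP_L = w: 20·45·L^(-1/4) = 100.
So L^(-1/4) = 1/9, which gives L = 6561.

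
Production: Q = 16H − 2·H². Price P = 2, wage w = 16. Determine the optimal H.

The marginal product of H is MP_H = 16 − 4H.
A price-taking firm hires until the value of the marginal product equals the wage: P·MP_H = w, so 2·(16 − 4H) = 16.
Then 16 − 4H = 8, giving H = 2.

H* = 2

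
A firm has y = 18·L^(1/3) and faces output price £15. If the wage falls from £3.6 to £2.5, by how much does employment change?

From P·MP_L = w with MP_L = 6·L^(-2/3), the labor demand is L(w) = (90/w)^(3/2).
At w = 3.6: L = 125. At w = 2.5: L = 216.
ΔL = 216 − 125 = 91.

ΔL = 91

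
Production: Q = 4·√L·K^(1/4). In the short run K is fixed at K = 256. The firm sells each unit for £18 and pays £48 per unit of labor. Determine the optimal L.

L* = 9

With K = 256, MP_L = (1/2)·4·L^(-1/2)·256^(1/4) = 8·L^(-1/2).
Profit maximization for a price taker requires P·MP_L = w: 18·8·L^(-1/2) = 48.
So L^(-1/2) = 1/3, which gives L = 9.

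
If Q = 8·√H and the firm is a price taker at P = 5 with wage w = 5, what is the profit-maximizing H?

MP_H = (1/2)·8·H^(-1/2) = 4·H^(-1/2).
Profit maximization for a price taker requires P·MP_H = w: 5·4·H^(-1/2) = 5.
So H^(-1/2) = 0.25, which gives H = 16.

H* = 16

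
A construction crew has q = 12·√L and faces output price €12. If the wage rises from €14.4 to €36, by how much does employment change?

ΔL = -21

From P·MP_L = w with MP_L = 6·L^(-1/2), the labor demand is L(w) = (72/w)^(2).
At w = 14.4: L = 25. At w = 36: L = 4.
ΔL = 4 − 25 = -21.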